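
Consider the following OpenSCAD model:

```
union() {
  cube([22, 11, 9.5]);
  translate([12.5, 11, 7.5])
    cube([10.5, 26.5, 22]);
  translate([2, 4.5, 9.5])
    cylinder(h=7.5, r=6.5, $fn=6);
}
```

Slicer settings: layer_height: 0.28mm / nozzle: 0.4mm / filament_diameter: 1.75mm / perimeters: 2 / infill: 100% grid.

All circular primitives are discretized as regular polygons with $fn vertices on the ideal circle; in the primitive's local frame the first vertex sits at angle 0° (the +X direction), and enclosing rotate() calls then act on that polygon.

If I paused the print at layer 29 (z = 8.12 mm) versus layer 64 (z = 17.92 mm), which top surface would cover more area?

Layer 29 (z = 8.12): the 22×11 cube contributes its full rectangle (area 242.00 mm²); the cube at (12.5, 11) (footprint 10.5×26.5) is included at this height (area 278.25 mm²); the cylinder at (2, 4.5) is not intersected at this z (z outside [9.5, 17]); Combining (union): the 2 present regions share edge segments without overlapping in area, so areas simply add but the touching pieces fuse into one outline (the shared edge portions become interior and drop out of the boundary) — area = 520.25 mm². So its area = 520.25 mm². Layer 64 (z = 17.92): the cube is not intersected at this z (z outside [0, 9.5]); the 10.5×26.5 cube at (12.5, 11) contributes its full rectangle (area 278.25 mm²); the cylinder at (2, 4.5) does not reach this height (z outside [9.5, 17]); Taking the union: only the 10.5×26.5 cube at (12.5, 11) is present, so the union is just that shape — area = 278.25 mm². So its area = 278.25 mm². Layer 29 is larger (520.25 vs 278.25 mm²).

layer 29 (z = 8.12 mm)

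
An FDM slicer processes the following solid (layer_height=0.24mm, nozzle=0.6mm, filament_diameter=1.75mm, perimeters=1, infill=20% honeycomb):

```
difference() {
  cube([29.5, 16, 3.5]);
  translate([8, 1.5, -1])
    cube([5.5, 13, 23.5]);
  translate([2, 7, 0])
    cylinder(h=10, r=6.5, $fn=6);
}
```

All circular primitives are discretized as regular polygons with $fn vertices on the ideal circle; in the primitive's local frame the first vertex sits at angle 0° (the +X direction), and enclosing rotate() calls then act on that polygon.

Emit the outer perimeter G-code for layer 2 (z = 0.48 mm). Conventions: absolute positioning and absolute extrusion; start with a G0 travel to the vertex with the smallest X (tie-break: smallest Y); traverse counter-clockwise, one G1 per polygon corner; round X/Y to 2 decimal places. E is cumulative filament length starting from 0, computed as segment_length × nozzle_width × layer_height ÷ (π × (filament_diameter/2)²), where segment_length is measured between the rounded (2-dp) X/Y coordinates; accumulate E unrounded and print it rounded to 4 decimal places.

G0 X0.00 Y0.00 Z0.48
G1 X29.50 Y0.00 E1.7661
G1 X29.50 Y16.00 E2.7240
G1 X0.00 Y16.00 E4.4901
G1 X0.00 Y12.63 E4.6919
G1 X5.25 Y12.63 E5.0062
G1 X8.00 Y7.87 E5.3353
G1 X8.00 Y14.50 E5.7322
G1 X13.50 Y14.50 E6.0615
G1 X13.50 Y1.50 E6.8398
G1 X8.00 Y1.50 E7.1691
G1 X8.00 Y6.13 E7.4462
G1 X5.25 Y1.37 E7.7754
G1 X0.00 Y1.37 E8.0897
G1 X0.00 Y0.00 E8.1717

At z = 0.48 mm: the cube is present — its section is the full 29.5×16 rectangle; the 5.5×13 cube at (8, 1.5) contributes its full rectangle; the cylinder at (2, 7): section is a regular 6-gon, circumradius r=6.5; After the difference (first − rest): starting from the 29.5×16 cube, the 5.5×13 cube at (8, 1.5) lies wholly inside it (removes its full 71.50 mm² and its 37.00 mm outline becomes a hole wall); the r=6.5 cylinder at (2, 7) partially overlaps it — only the 76.97 mm² overlap (of its 109.77 mm²) is removed, clipping the outline — 1 connected region. The outline is a single polygon with 14 vertices. Extrusion per mm of travel: 0.6 × 0.24 / (π × 0.875²) = 0.059868. Accumulating E over each segment gives final E = 8.1717.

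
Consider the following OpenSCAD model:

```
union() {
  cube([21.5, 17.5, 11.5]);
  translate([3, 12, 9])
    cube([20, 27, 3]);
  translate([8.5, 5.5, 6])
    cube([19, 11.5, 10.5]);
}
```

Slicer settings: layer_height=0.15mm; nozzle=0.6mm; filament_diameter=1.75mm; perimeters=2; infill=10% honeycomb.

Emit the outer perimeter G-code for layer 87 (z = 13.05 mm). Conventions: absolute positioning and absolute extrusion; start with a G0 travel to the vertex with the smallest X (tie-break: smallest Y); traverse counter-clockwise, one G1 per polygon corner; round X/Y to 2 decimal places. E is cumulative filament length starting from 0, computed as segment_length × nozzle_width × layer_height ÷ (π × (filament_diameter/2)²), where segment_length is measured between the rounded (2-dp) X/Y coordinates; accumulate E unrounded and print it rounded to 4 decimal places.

G0 X8.50 Y5.50 Z13.05
G1 X27.50 Y5.50 E0.7109
G1 X27.50 Y17.00 E1.1412
G1 X8.50 Y17.00 E1.8522
G1 X8.50 Y5.50 E2.2825

At z = 13.05 mm: the cube is absent (z outside [0, 11.5]); the cube at (3, 12) is absent (z outside [9, 12]); the cube at (8.5, 5.5) (footprint 19×11.5) is included at this height; Combining (union): only the 19×11.5 cube at (8.5, 5.5) is present, so the union is just that shape — 1 connected region. The outline is a single polygon with 4 vertices. Extrusion per mm of travel: 0.6 × 0.15 / (π × 0.875²) = 0.037418. Accumulating E over each segment gives final E = 2.2825.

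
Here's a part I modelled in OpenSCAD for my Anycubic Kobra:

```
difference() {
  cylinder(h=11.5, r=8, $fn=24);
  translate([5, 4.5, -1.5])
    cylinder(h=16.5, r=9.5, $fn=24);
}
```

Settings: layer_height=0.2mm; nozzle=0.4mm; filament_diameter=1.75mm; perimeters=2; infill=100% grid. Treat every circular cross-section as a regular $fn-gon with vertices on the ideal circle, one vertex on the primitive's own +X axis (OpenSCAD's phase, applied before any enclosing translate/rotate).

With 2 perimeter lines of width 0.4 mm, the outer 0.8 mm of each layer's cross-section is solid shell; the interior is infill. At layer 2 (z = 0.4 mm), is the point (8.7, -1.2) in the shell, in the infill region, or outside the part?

At z = 0.4 mm: the r=8 cylinder gives a regular 24-gon of circumradius 8 (constant along its height); the r=9.5 cylinder at (5, 4.5) gives a regular 24-gon of circumradius 9.5 (constant along its height); Subtracting the remaining from the first: starting from the r=8 cylinder, the r=9.5 cylinder at (5, 4.5) partially overlaps it — only the 122.37 mm² overlap (of its 280.30 mm²) is removed, clipping the outline — 1 connected region. Overall, the cross-section is a single solid region. The nearest boundary edge runs (5.00, -5.00)→(6.29, -4.83); distance from the point to it = 4.36 mm. The point is not inside any of the regions above, so it lies outside the cross-section (4.36 mm from the nearest boundary).

outside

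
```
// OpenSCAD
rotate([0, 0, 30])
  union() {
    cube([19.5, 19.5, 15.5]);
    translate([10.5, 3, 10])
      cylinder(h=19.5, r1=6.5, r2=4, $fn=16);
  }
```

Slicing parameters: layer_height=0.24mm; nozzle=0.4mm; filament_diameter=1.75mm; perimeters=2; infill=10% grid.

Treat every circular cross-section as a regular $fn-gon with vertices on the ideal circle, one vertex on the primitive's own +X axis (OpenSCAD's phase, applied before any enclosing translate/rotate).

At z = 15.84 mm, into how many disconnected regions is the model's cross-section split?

1

At z = 15.84 mm: the cube is not intersected at this z (z outside [0, 15.5]); the cone at (10.5, 3): at t=0.299 of its height the radius interpolates to r₁+(r₂−r₁)t = 5.751, giving a regular 16-gon of that circumradius; Merging all regions: only the cone at (10.5, 3) is present, so the union is just that shape — 1 connected region; (rotated 30° about Z; rotation is an isometry so areas/perimeters/island counts are preserved). The result has 1 disconnected region.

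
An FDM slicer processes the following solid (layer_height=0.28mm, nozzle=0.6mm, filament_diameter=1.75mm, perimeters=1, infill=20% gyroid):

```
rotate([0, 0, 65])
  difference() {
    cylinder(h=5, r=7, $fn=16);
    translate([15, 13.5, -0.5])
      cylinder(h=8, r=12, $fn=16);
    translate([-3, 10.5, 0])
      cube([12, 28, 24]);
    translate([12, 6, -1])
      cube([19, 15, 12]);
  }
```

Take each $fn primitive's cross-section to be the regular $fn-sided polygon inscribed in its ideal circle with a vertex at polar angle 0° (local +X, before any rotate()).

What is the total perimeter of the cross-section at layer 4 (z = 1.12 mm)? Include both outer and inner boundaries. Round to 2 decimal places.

43.70 mm

At z = 1.12 mm: the r=7 cylinder contributes a regular 16-gon of circumradius 7 (perimeter = 2·16·7.000·sin(180°/16) = 43.70 mm); the r=12 cylinder at (15, 13.5) contributes a regular 16-gon of circumradius 12 (perimeter = 2·16·12.000·sin(180°/16) = 74.91 mm); the 12×28 cube at (-3, 10.5) contributes its full rectangle (perimeter 80.00 mm); the cube at (12, 6) is present — its section is the full 19×15 rectangle (perimeter 68.00 mm); Subtracting the remaining from the first: starting from the r=7 cylinder, the r=12 cylinder at (15, 13.5) misses the remaining region (no effect); the 12×28 cube at (-3, 10.5) misses the remaining region (no effect); the 19×15 cube at (12, 6) misses the remaining region (no effect) — boundary = 43.70 mm; (rotated 65° about Z; rotation is an isometry so areas/perimeters/island counts are preserved). Overall, the cross-section is a single solid region. Total boundary length (outer) = 43.70 mm.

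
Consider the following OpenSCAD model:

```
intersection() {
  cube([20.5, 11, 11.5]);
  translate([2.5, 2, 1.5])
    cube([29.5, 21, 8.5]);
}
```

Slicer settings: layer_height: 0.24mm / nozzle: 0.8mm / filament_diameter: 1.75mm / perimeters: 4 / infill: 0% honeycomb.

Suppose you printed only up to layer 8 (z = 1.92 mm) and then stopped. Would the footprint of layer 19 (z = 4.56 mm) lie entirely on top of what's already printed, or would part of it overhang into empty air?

entirely on top

Compare the two slices. At z = 1.92: the 20.5×11 cube contributes its full rectangle (area 225.50 mm²); the cube at (2.5, 2) (footprint 29.5×21) is included at this height (area 619.50 mm²); Keeping only the common overlap: the 29.5×21 cube at (2.5, 2) partially overlaps the 20.5×11 cube; clipping to the common part keeps 162.00 mm² — area = 162.00 mm². At z = 4.56: the cube (footprint 20.5×11) is included at this height (area 225.50 mm²); the 29.5×21 cube at (2.5, 2) contributes its full rectangle (area 619.50 mm²); Keeping only the common overlap: the 29.5×21 cube at (2.5, 2) partially overlaps the 20.5×11 cube; clipping to the common part keeps 162.00 mm² — area = 162.00 mm². Checking containment: the cross-section at z = 4.56 is a subset of the cross-section at z = 1.92.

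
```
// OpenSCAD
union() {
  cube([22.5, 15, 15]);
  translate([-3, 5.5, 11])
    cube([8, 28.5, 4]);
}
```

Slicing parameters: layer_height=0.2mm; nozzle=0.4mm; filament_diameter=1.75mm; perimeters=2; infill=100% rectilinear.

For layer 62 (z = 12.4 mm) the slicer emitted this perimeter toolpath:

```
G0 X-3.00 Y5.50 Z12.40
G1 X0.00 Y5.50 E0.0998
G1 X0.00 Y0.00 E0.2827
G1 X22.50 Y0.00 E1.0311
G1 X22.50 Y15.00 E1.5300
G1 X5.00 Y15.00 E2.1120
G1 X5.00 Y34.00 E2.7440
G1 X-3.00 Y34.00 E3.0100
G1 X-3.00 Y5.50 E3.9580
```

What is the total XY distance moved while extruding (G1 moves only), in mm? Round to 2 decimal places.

Sum the Euclidean lengths of each G1 segment: total = 119.00 mm.

119.00 mm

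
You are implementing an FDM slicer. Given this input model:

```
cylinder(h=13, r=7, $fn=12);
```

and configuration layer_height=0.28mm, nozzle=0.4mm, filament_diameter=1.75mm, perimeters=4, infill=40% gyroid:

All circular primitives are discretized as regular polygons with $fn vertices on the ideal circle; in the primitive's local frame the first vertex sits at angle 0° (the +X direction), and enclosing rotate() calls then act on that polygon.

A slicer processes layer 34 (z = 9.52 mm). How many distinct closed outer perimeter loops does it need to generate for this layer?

At z = 9.52 mm: the r=7 cylinder gives a regular 12-gon of circumradius 7 (constant along its height). The result has 1 disconnected region.

1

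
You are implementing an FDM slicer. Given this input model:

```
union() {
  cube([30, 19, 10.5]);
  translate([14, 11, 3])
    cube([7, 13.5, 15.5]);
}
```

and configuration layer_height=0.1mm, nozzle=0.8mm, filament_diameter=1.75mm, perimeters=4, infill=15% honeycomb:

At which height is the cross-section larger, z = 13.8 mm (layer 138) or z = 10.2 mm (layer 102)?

Layer 138 (z = 13.8): the cube does not reach this height (z outside [0, 10.5]); the cube at (14, 11) (footprint 7×13.5) is included at this height (area 94.50 mm²); Merging all regions: only the 7×13.5 cube at (14, 11) is present, so the union is just that shape — area = 94.50 mm². So its area = 94.50 mm². Layer 102 (z = 10.2): the 30×19 cube contributes its full rectangle (area 570.00 mm²); the cube at (14, 11) is present — its section is the full 7×13.5 rectangle (area 94.50 mm²); Combining (union): the regions partially overlap — summed areas 664.50 mm² minus the doubly-counted overlap 56.00 mm² gives 608.50 mm² — area = 608.50 mm². So its area = 608.50 mm². Layer 102 is larger (608.50 vs 94.50 mm²).

layer 102 (z = 10.2 mm)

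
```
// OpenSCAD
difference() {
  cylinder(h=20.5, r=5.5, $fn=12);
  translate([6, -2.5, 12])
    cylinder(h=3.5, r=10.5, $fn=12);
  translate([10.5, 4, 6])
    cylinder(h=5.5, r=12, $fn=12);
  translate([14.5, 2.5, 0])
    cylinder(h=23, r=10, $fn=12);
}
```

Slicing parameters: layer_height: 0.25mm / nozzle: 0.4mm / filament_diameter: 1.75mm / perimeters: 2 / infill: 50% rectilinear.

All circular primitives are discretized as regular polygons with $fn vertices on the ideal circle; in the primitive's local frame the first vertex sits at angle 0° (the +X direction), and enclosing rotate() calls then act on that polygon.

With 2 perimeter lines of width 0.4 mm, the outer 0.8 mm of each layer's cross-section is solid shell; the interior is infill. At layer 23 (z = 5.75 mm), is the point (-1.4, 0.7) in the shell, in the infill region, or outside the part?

At z = 5.75 mm: the r=5.5 cylinder contributes a regular 12-gon of circumradius 5.5; the cylinder at (6, -2.5) is not intersected at this z (z outside [12, 15.5]); the cylinder at (10.5, 4) is absent (z outside [6, 11.5]); the cylinder at (14.5, 2.5): section is a regular 12-gon, circumradius r=10; Subtracting the remaining from the first: starting from the r=5.5 cylinder, the r=10 cylinder at (14.5, 2.5) partially overlaps it — only the 1.01 mm² overlap (of its 300.00 mm²) is removed, clipping the outline — 1 connected region. Overall, the cross-section is a single solid region. The nearest boundary edge runs (-5.50, 0.00)→(-4.76, 2.75); distance from the point to it = 3.78 mm. The point is inside the cross-section and 3.78 mm from the nearest boundary — more than the 0.8 mm shell width (2 × 0.4), so it's in the infill interior.

infill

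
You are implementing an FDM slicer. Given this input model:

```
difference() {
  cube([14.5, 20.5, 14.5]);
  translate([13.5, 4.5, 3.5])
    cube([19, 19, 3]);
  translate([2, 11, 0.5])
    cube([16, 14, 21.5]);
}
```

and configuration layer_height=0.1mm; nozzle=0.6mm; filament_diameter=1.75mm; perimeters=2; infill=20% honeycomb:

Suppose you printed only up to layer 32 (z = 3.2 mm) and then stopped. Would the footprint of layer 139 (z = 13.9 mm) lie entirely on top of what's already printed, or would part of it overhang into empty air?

Compare the two slices. At z = 3.2: the cube is present — its section is the full 14.5×20.5 rectangle (area 297.25 mm²); the cube at (13.5, 4.5) is not intersected at this z (z outside [3.5, 6.5]); the cube at (2, 11) is present — its section is the full 16×14 rectangle (area 224.00 mm²); After the difference (first − rest): starting from the 14.5×20.5 cube (297.25 mm²), the 16×14 cube at (2, 11) partially overlaps it — only the 118.75 mm² overlap (of its 224.00 mm²) is removed, clipping the outline — area = 178.50 mm². At z = 13.9: the cube is present — its section is the full 14.5×20.5 rectangle (area 297.25 mm²); the cube at (13.5, 4.5) does not reach this height (z outside [3.5, 6.5]); the cube at (2, 11) (footprint 16×14) is included at this height (area 224.00 mm²); Subtracting the remaining from the first: starting from the 14.5×20.5 cube (297.25 mm²), the 16×14 cube at (2, 11) partially overlaps it — only the 118.75 mm² overlap (of its 224.00 mm²) is removed, clipping the outline — area = 178.50 mm². Checking containment: the cross-section at z = 13.9 is a subset of the cross-section at z = 3.2.

entirely on top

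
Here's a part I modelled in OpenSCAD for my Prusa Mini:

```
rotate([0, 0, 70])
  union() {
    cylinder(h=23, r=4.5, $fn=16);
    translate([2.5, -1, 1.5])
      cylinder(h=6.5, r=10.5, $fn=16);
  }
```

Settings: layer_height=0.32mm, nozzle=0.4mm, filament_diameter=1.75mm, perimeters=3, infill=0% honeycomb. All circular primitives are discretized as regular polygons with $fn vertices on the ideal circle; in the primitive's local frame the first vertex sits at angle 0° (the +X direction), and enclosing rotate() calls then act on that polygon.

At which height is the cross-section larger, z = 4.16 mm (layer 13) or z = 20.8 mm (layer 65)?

Layer 13 (z = 4.16): the r=4.5 cylinder gives a regular 16-gon of circumradius 4.5 (constant along its height) (area = (16/2)·4.500²·sin(360°/16) = 61.99 mm²); the r=10.5 cylinder at (2.5, -1) contributes a regular 16-gon of circumradius 10.5 (area = (16/2)·10.500²·sin(360°/16) = 337.53 mm²); Taking the union: the r=4.5 cylinder lies entirely inside the r=10.5 cylinder at (2.5, -1), so the union is just the r=10.5 cylinder at (2.5, -1) — area = 337.53 mm²; (rotated 70° about Z; rotation is an isometry so areas/perimeters/island counts are preserved). So its area = 337.53 mm². Layer 65 (z = 20.8): the r=4.5 cylinder contributes a regular 16-gon of circumradius 4.5 (area = (16/2)·4.500²·sin(360°/16) = 61.99 mm²); the cylinder at (2.5, -1) does not reach this height (z outside [1.5, 8]); Combining (union): only the r=4.5 cylinder is present, so the union is just that shape — area = 61.99 mm²; (whole slice rotated 70° about Z — lengths, areas and connectivity unchanged). So its area = 61.99 mm². Layer 13 is larger (337.53 vs 61.99 mm²).

layer 13 (z = 4.16 mm)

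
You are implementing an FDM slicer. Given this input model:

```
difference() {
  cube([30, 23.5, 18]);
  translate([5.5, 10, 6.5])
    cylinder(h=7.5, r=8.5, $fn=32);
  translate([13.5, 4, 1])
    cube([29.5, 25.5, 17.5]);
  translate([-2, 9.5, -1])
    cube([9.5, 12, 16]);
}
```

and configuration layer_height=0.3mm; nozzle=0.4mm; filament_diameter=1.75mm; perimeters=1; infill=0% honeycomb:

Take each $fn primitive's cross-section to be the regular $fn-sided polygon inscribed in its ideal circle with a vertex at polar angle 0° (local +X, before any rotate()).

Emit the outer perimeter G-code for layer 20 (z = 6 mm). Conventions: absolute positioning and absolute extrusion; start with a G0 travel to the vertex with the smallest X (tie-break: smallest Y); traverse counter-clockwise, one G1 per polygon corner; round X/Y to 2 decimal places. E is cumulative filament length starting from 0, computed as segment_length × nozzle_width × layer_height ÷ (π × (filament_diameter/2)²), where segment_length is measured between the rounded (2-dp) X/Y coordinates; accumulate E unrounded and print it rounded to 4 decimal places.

G0 X0.00 Y0.00 Z6.00
G1 X30.00 Y0.00 E1.4967
G1 X30.00 Y4.00 E1.6963
G1 X13.50 Y4.00 E2.5195
G1 X13.50 Y23.50 E3.4923
G1 X0.00 Y23.50 E4.1658
G1 X0.00 Y21.50 E4.2656
G1 X7.50 Y21.50 E4.6398
G1 X7.50 Y9.50 E5.2385
G1 X0.00 Y9.50 E5.6126
G1 X0.00 Y0.00 E6.0866

At z = 6 mm: the cube (footprint 30×23.5) is included at this height; the cylinder at (5.5, 10) is absent (z outside [6.5, 14]); the cube at (13.5, 4) is present — its section is the full 29.5×25.5 rectangle; the cube at (-2, 9.5) is present — its section is the full 9.5×12 rectangle; Subtracting the remaining from the first: starting from the 30×23.5 cube, the 29.5×25.5 cube at (13.5, 4) partially overlaps it — only the 321.75 mm² overlap (of its 752.25 mm²) is removed, clipping the outline; the 9.5×12 cube at (-2, 9.5) partially overlaps it — only the 90.00 mm² overlap (of its 114.00 mm²) is removed, clipping the outline — 1 connected region. The outline is a single polygon with 10 vertices. Extrusion per mm of travel: 0.4 × 0.3 / (π × 0.875²) = 0.049890. Accumulating E over each segment gives final E = 6.0866.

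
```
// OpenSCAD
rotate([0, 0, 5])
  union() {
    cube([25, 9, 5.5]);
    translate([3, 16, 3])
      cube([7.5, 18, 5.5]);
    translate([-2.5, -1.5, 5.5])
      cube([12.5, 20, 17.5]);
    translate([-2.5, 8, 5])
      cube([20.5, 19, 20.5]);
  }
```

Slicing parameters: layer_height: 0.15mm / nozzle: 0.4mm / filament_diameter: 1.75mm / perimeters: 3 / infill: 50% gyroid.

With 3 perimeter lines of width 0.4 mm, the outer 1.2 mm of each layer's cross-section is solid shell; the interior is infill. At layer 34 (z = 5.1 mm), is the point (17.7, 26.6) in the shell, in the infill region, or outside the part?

outside

At z = 5.1 mm: the 25×9 cube contributes its full rectangle; the 7.5×18 cube at (3, 16) contributes its full rectangle; the cube at (-2.5, -1.5) is not intersected at this z (z outside [5.5, 23]); the cube at (-2.5, 8) (footprint 20.5×19) is included at this height; Merging all regions: the regions partially overlap (shared area 100.50 mm²), so overlapping operands fuse into one piece — 1 connected region; (rotated 5° about Z; rotation is an isometry so areas/perimeters/island counts are preserved). Overall, the cross-section is a single solid region. Undo the 5° rotation: the query point maps to (19.951, 24.956) in the un-rotated model frame. The nearest boundary edge runs (18.00, 27.00)→(18.00, 9.00); distance from the point to it = 1.95 mm. The point is not inside any of the regions above, so it lies outside the cross-section (1.95 mm from the nearest boundary).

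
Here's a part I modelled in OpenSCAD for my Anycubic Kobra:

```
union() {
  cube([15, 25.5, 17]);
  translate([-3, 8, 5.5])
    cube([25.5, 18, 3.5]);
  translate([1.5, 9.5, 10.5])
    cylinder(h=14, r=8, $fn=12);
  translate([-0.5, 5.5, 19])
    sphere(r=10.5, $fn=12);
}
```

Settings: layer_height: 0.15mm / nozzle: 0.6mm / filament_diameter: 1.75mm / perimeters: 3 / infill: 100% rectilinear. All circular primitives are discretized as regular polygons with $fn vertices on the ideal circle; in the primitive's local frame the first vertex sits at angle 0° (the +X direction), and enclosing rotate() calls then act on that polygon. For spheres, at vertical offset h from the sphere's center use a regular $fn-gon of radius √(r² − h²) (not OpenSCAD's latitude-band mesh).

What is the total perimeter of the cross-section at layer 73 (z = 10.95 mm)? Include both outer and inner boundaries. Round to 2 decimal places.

At z = 10.95 mm: the 15×25.5 cube contributes its full rectangle (perimeter 81.00 mm); the cube at (-3, 8) is absent (z outside [5.5, 9]); the r=8 cylinder at (1.5, 9.5) gives a regular 12-gon of circumradius 8 (constant along its height) (perimeter = 2·12·8.000·sin(180°/12) = 49.69 mm); the r=10.5 sphere at (-0.5, 5.5) contributes a regular 12-gon of circumradius √(10.5²−8.05²) = 6.741 (perimeter = 2·12·6.741·sin(180°/12) = 41.88 mm); Combining (union): the regions partially overlap (shared area 225.56 mm²), so the edge portions inside another operand are dropped and the merged outline is re-measured after clipping — boundary = 90.14 mm. Overall, the cross-section is a single solid region. Total boundary length (outer) = 90.14 mm.

90.14 mm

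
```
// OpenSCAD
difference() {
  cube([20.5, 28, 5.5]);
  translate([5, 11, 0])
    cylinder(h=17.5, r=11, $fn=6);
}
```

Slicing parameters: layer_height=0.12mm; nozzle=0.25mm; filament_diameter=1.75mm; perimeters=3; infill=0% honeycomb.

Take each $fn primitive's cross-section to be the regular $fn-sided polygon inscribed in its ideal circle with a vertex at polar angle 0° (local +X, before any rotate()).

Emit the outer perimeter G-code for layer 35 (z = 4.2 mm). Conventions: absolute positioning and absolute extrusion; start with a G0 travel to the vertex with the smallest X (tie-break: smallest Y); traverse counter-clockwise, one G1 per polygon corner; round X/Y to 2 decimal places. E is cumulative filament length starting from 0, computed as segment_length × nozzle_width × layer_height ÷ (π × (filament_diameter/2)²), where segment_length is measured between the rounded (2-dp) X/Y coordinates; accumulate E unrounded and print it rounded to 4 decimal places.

At z = 4.2 mm: the 20.5×28 cube contributes its full rectangle; the r=11 cylinder at (5, 11) contributes a regular 6-gon of circumradius 11; Subtracting the remaining from the first: starting from the 20.5×28 cube, the r=11 cylinder at (5, 11) partially overlaps it — only the 252.45 mm² overlap (of its 314.37 mm²) is removed, clipping the outline — 1 connected region. The outline is a single polygon with 9 vertices. Extrusion per mm of travel: 0.25 × 0.12 / (π × 0.875²) = 0.012473. Accumulating E over each segment gives final E = 1.5085.

G0 X0.00 Y0.00 Z4.20
G1 X20.50 Y0.00 E0.2557
G1 X20.50 Y28.00 E0.6049
G1 X0.00 Y28.00 E0.8606
G1 X0.00 Y20.53 E0.9538
G1 X10.50 Y20.53 E1.0847
G1 X16.00 Y11.00 E1.2220
G1 X10.50 Y1.47 E1.3592
G1 X0.00 Y1.47 E1.4902
G1 X0.00 Y0.00 E1.5085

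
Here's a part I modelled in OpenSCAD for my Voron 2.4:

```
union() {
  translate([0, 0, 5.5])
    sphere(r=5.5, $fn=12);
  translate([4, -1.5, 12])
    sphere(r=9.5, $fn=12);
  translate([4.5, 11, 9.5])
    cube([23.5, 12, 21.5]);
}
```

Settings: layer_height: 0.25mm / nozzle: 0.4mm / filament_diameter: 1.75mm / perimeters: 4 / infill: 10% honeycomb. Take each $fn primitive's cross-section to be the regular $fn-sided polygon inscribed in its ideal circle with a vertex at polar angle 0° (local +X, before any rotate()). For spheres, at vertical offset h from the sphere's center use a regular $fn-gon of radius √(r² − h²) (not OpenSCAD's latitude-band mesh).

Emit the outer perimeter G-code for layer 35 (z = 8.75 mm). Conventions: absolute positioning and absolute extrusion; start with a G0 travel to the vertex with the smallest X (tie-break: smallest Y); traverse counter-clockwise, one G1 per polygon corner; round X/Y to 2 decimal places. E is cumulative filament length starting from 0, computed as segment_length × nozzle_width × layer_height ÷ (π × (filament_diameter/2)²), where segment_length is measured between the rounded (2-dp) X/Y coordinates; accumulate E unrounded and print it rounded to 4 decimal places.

G0 X-4.93 Y-1.50 Z8.75
G1 X-3.73 Y-5.96 E0.1920
G1 X-0.46 Y-9.23 E0.3843
G1 X4.00 Y-10.43 E0.5763
G1 X8.46 Y-9.23 E0.7683
G1 X11.73 Y-5.96 E0.9606
G1 X12.93 Y-1.50 E1.1526
G1 X11.73 Y2.96 E1.3446
G1 X8.46 Y6.23 E1.5369
G1 X4.00 Y7.43 E1.7289
G1 X-0.46 Y6.23 E1.9209
G1 X-3.73 Y2.96 E2.1132
G1 X-4.93 Y-1.50 E2.3052

At z = 8.75 mm: the sphere: section is a regular 12-gon, circumradius = √(r²−h²) = √(5.5²−3.25²) = 4.437; the r=9.5 sphere at (4, -1.5) slices to a regular 12-gon of circumradius 8.927 (√(r²−h²) with h=3.25 from center); the cube at (4.5, 11) is absent (z outside [9.5, 31]); Taking the union: the r=5.5 sphere lies entirely inside the r=9.5 sphere at (4, -1.5), so the union is just the r=9.5 sphere at (4, -1.5) — 1 connected region. The outline is a single polygon with 12 vertices. Extrusion per mm of travel: 0.4 × 0.25 / (π × 0.875²) = 0.041575. Accumulating E over each segment gives final E = 2.3052.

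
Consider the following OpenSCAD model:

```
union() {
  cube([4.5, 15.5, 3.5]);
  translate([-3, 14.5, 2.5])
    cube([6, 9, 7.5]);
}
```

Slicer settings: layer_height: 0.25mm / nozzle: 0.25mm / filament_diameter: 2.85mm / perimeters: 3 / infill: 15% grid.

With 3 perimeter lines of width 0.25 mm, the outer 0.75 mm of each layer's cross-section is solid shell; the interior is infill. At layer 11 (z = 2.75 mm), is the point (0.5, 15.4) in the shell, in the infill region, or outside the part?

At z = 2.75 mm: the cube is present — its section is the full 4.5×15.5 rectangle; the 6×9 cube at (-3, 14.5) contributes its full rectangle; Merging all regions: the regions partially overlap (shared area 3.00 mm²), so overlapping operands fuse into one piece — 1 connected region. Overall, the cross-section is a single solid region. The nearest boundary edge runs (0.00, 0.00)→(0.00, 14.50); distance from the point to it = 1.03 mm. The point is inside the cross-section and 1.03 mm from the nearest boundary — more than the 0.75 mm shell width (3 × 0.25), so it's in the infill interior.

infill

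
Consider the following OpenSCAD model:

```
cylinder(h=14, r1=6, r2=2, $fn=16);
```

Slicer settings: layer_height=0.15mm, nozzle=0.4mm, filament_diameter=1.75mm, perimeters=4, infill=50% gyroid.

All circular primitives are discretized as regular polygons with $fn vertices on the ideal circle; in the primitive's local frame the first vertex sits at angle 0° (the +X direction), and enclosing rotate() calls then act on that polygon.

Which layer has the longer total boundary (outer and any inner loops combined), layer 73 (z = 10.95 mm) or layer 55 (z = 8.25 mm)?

layer 55 (z = 8.25 mm)

Layer 73 (z = 10.95): the cone contributes a regular 16-gon of circumradius 2.871 (interpolated between r1=6 and r2=2 at t=0.782) (perimeter = 2·16·2.871·sin(180°/16) = 17.93 mm). So its perimeter = 17.93 mm. Layer 55 (z = 8.25): the cone (r1=6→r2=2) has section circumradius 3.643 here — a regular 16-gon (perimeter = 2·16·3.643·sin(180°/16) = 22.74 mm). So its perimeter = 22.74 mm. Layer 55 is larger (22.74 vs 17.93 mm).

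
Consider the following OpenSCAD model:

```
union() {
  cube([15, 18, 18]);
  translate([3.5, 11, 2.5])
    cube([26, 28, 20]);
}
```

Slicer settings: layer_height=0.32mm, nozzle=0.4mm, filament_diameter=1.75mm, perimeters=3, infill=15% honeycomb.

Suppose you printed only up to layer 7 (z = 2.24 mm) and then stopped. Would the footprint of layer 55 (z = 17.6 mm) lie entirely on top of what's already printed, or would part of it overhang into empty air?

Compare the two slices. At z = 2.24: the cube (footprint 15×18) is included at this height (area 270.00 mm²); the cube at (3.5, 11) is not intersected at this z (z outside [2.5, 22.5]); Merging all regions: only the 15×18 cube is present, so the union is just that shape — area = 270.00 mm². At z = 17.6: the cube is present — its section is the full 15×18 rectangle (area 270.00 mm²); the cube at (3.5, 11) (footprint 26×28) is included at this height (area 728.00 mm²); Merging all regions: the regions partially overlap — summed areas 998.00 mm² minus the doubly-counted overlap 80.50 mm² gives 917.50 mm² — area = 917.50 mm². Checking containment: at z = 17.6 the cross-section extends beyond the z = 2.24 cross-section by about 647.50 mm².

part overhangs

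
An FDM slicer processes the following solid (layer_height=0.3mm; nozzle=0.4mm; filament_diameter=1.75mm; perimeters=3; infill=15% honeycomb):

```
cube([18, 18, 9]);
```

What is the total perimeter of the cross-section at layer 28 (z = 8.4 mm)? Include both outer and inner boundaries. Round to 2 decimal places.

72.00 mm

At z = 8.4 mm: the cube (footprint 18×18) is included at this height (perimeter 72.00 mm). Overall, the cross-section is a single solid region. Total boundary length (outer) = 72.00 mm.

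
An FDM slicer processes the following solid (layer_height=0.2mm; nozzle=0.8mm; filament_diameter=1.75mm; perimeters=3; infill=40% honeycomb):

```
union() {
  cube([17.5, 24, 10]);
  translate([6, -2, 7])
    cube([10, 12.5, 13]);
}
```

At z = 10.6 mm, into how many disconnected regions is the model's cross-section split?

1

At z = 10.6 mm: the cube is absent (z outside [0, 10]); the cube at (6, -2) (footprint 10×12.5) is included at this height; Merging all regions: only the 10×12.5 cube at (6, -2) is present, so the union is just that shape — 1 connected region. The result has 1 disconnected region.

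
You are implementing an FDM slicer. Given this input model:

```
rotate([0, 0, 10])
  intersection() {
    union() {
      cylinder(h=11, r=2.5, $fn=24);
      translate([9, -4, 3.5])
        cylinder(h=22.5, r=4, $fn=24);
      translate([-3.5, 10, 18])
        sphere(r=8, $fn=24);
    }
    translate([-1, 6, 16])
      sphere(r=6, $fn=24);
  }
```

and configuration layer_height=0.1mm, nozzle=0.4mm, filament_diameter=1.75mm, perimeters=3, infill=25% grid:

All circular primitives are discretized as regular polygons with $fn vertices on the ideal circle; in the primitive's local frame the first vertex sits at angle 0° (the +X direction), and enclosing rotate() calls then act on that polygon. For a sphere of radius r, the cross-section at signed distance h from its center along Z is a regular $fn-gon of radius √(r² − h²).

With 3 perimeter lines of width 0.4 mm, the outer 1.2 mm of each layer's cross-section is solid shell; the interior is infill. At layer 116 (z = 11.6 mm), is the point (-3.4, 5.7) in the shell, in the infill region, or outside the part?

At z = 11.6 mm: the cylinder does not reach this height (z outside [0, 11]); the cylinder at (9, -4): section is a regular 24-gon, circumradius r=4; the r=8 sphere at (-3.5, 10) contributes a regular 24-gon of circumradius √(8²−6.4²) = 4.800; Taking the union: the 2 present regions are separate (no shared area or edge), so areas and boundary lengths simply add and each stays a separate island — 2 connected regions; the r=6 sphere at (-1, 6) contributes a regular 24-gon of circumradius √(6²−4.4²) = 4.079; Taking the intersection: the r=6 sphere at (-1, 6) partially overlaps that combined region; clipping to the common part keeps 21.51 mm² — 1 connected region; (rotated 10° about Z; rotation is an isometry so areas/perimeters/island counts are preserved). Overall, the cross-section is a single solid region. Undo the 10° rotation: the query point maps to (-2.359, 6.204) in the un-rotated model frame. The nearest boundary edge runs (-1.10, 5.84)→(-2.26, 5.36); distance from the point to it = 0.81 mm. The point is inside the cross-section, 0.81 mm from the nearest boundary — within the 1.2 mm shell band (3 × 0.4).

shell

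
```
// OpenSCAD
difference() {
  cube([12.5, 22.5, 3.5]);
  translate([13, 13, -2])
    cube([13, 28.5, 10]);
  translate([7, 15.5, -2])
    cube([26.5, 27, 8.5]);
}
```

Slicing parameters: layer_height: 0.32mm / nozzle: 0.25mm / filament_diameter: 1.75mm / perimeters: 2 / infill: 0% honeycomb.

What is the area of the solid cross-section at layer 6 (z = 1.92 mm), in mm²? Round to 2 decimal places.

At z = 1.92 mm: the 12.5×22.5 cube contributes its full rectangle (area 281.25 mm²); the cube at (13, 13) (footprint 13×28.5) is included at this height (area 370.50 mm²); the cube at (7, 15.5) (footprint 26.5×27) is included at this height (area 715.50 mm²); After the difference (first − rest): starting from the 12.5×22.5 cube (281.25 mm²), the 13×28.5 cube at (13, 13) misses the remaining region (no effect); the 26.5×27 cube at (7, 15.5) partially overlaps it — only the 38.50 mm² overlap (of its 715.50 mm²) is removed, clipping the outline — area = 242.75 mm². Overall, the cross-section is a single solid region. Net area = 242.75 mm².

242.75 mm²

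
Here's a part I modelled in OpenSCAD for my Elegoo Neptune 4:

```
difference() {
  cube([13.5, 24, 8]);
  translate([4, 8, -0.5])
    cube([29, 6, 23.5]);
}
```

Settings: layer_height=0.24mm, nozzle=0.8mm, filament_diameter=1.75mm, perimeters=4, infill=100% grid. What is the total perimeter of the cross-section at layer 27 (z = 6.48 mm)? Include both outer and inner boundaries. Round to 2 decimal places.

At z = 6.48 mm: the cube is present — its section is the full 13.5×24 rectangle (perimeter 75.00 mm); the cube at (4, 8) (footprint 29×6) is included at this height (perimeter 70.00 mm); Subtracting the remaining from the first: starting from the 13.5×24 cube, the 29×6 cube at (4, 8) partially overlaps it — only the 57.00 mm² overlap (of its 174.00 mm²) is removed, clipping the outline — boundary = 94.00 mm. Overall, the cross-section is a single solid region. Total boundary length (outer) = 94.00 mm.

94.00 mm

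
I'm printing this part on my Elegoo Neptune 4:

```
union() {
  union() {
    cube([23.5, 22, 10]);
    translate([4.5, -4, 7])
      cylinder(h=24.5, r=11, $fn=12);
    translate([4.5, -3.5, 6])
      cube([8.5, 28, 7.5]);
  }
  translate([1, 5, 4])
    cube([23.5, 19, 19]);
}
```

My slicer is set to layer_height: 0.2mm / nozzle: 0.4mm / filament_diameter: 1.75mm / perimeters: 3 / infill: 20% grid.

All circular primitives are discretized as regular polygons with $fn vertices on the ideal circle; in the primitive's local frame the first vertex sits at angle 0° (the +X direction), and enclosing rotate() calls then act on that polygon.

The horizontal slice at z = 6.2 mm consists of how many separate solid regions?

At z = 6.2 mm: the cube is present — its section is the full 23.5×22 rectangle; the cylinder at (4.5, -4) does not reach this height (z outside [7, 31.5]); the 8.5×28 cube at (4.5, -3.5) contributes its full rectangle; Taking the union: the regions partially overlap (shared area 187.00 mm²), so overlapping operands fuse into one piece — 1 connected region; the cube at (1, 5) is present — its section is the full 23.5×19 rectangle; Taking the union: the regions partially overlap (shared area 399.50 mm²), so overlapping operands fuse into one piece — 1 connected region. The result has 1 disconnected region.

1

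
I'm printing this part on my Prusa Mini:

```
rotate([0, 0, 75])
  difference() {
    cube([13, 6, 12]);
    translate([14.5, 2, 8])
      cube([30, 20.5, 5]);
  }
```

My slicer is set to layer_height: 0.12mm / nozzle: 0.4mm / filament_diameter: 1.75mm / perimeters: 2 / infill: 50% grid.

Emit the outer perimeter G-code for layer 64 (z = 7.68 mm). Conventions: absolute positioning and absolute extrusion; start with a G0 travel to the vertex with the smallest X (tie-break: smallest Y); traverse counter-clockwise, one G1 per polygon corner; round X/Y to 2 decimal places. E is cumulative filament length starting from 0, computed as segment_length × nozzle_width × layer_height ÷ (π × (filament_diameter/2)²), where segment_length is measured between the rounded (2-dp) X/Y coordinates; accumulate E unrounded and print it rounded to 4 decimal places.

At z = 7.68 mm: the cube (footprint 13×6) is included at this height; the cube at (14.5, 2) is absent (z outside [8, 13]); Subtracting the remaining from the first: none of the subtracted shapes is present at this height, so the 13×6 cube is unchanged — 1 connected region; (whole slice rotated 75° about Z — lengths, areas and connectivity unchanged). The outline is a single polygon with 4 vertices. Extrusion per mm of travel: 0.4 × 0.12 / (π × 0.875²) = 0.019956. Accumulating E over each segment gives final E = 0.7584.

G0 X-5.80 Y1.55 Z7.68
G1 X0.00 Y0.00 E0.1198
G1 X3.36 Y12.56 E0.3793
G1 X-2.43 Y14.11 E0.4989
G1 X-5.80 Y1.55 E0.7584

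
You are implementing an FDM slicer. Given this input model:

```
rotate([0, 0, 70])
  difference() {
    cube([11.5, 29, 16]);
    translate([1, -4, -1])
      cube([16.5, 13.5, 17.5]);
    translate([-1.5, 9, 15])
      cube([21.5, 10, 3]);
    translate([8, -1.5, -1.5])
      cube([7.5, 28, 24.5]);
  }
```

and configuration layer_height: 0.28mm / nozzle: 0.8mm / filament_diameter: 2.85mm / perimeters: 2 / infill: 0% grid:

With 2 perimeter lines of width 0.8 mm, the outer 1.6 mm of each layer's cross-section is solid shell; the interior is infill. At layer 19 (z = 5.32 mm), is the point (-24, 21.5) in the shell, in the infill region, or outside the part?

outside

At z = 5.32 mm: the 11.5×29 cube contributes its full rectangle; the cube at (1, -4) (footprint 16.5×13.5) is included at this height; the cube at (-1.5, 9) is not intersected at this z (z outside [15, 18]); the cube at (8, -1.5) (footprint 7.5×28) is included at this height; Taking the first minus the rest: starting from the 11.5×29 cube, the 16.5×13.5 cube at (1, -4) partially overlaps it — only the 99.75 mm² overlap (of its 222.75 mm²) is removed, clipping the outline; the 7.5×28 cube at (8, -1.5) partially overlaps it — only the 59.50 mm² overlap (of its 210.00 mm²) is removed, clipping the outline — 1 connected region; (rotated 70° about Z; rotation is an isometry so areas/perimeters/island counts are preserved). Overall, the cross-section is a single solid region. Undo the 70° rotation: the query point maps to (11.995, 29.906) in the un-rotated model frame. The nearest boundary edge runs (0.00, 29.00)→(11.50, 29.00); distance from the point to it = 1.03 mm. The point is not inside any of the regions above, so it lies outside the cross-section (1.03 mm from the nearest boundary).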